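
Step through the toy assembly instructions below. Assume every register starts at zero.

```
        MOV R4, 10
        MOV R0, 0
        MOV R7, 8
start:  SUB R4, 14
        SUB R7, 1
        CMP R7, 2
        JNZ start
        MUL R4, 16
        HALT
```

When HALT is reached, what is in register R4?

-1184

R4=10
R0=0
R7=8
R4=10-14=-4
R7=8-1=7
CMP R7, 2  (cmp 7,2)
JNZ start: taken
R4=(-4)-14=-18
R7=7-1=6
CMP R7, 2  (cmp 6,2)
JNZ start: taken
R4=(-18)-14=-32
R7=6-1=5
CMP R7, 2  (cmp 5,2)
JNZ start: taken
R4=(-32)-14=-46
R7=5-1=4
CMP R7, 2  (cmp 4,2)
JNZ start: taken
R4=(-46)-14=-60
R7=4-1=3
CMP R7, 2  (cmp 3,2)
JNZ start: taken
R4=(-60)-14=-74
R7=3-1=2
CMP R7, 2  (cmp 2,2)
JNZ start: not taken
R4=(-74)*16=-1184
halt.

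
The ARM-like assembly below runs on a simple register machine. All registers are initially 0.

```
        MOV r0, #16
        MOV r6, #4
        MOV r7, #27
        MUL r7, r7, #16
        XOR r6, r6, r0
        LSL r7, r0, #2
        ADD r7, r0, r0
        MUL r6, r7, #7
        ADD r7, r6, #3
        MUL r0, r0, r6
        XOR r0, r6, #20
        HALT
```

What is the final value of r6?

r0=16
r6=4
r7=27
r7=27*16=432
r6=4^16=20
r7=16<<2=64
r7=16+16=32
r6=32*7=224
r7=224+3=227
r0=16*224=3584
r0=224^20=244
halt.

224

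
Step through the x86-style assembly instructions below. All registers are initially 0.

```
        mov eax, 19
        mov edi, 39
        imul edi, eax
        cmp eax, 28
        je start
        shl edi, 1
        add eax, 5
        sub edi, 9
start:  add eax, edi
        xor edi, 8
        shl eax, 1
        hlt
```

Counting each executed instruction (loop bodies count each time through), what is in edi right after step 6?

mov eax, 19 → eax=19
mov edi, 39 → edi=39
imul edi, eax → edi=39*19=741
cmp eax, 28  (cmp 19,28)
je start: not taken
shl edi, 1 → edi=741<<1=1482
After step 6: edi = 1482.

1482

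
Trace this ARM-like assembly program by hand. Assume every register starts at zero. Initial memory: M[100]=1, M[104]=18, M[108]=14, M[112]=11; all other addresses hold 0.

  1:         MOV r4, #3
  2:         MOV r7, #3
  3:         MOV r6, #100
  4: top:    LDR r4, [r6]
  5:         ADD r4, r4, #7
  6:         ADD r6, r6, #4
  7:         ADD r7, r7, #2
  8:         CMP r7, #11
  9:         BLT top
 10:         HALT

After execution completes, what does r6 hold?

116

MOV r4, #3 → r4=3
MOV r7, #3 → r7=3
MOV r6, #100 → r6=100
LDR r4, [r6] → r4=M[100]=1
ADD r4, r4, #7 → r4=1+7=8
ADD r6, r6, #4 → r6=100+4=104
ADD r7, r7, #2 → r7=3+2=5
CMP r7, #11  (cmp 5,11)
BLT top: taken
LDR r4, [r6] → r4=M[104]=18
ADD r4, r4, #7 → r4=18+7=25
ADD r6, r6, #4 → r6=104+4=108
ADD r7, r7, #2 → r7=5+2=7
CMP r7, #11  (cmp 7,11)
BLT top: taken
LDR r4, [r6] → r4=M[108]=14
ADD r4, r4, #7 → r4=14+7=21
ADD r6, r6, #4 → r6=108+4=112
ADD r7, r7, #2 → r7=7+2=9
CMP r7, #11  (cmp 9,11)
BLT top: taken
LDR r4, [r6] → r4=M[112]=11
ADD r4, r4, #7 → r4=11+7=18
ADD r6, r6, #4 → r6=112+4=116
ADD r7, r7, #2 → r7=9+2=11
CMP r7, #11  (cmp 11,11)
BLT top: not taken
halt.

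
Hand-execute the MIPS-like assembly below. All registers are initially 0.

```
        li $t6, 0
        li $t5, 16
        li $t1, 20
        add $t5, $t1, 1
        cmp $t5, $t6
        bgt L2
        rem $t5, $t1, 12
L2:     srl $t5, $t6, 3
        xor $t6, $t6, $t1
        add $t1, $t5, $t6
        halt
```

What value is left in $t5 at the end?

0

li $t6, 0 → $t6=0
li $t5, 16 → $t5=16
li $t1, 20 → $t1=20
add $t5, $t1, 1 → $t5=20+1=21
cmp $t5, $t6  (cmp 21,0)
bgt L2: taken
srl $t5, $t6, 3 → $t5=0>>3=0
xor $t6, $t6, $t1 → $t6=0^20=20
add $t1, $t5, $t6 → $t1=0+20=20
halt.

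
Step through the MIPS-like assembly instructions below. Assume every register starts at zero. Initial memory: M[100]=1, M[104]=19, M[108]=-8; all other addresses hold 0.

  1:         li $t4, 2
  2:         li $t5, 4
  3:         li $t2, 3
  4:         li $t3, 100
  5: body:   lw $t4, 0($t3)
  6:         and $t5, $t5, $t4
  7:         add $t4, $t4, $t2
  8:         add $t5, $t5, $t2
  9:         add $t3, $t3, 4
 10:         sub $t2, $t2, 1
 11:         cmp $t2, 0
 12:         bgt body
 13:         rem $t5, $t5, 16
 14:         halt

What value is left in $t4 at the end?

-7

li $t4, 2 → $t4=2
li $t5, 4 → $t5=4
li $t2, 3 → $t2=3
li $t3, 100 → $t3=100
lw $t4, 0($t3) → $t4=M[100]=1
and $t5, $t5, $t4 → $t5=4&1=0
add $t4, $t4, $t2 → $t4=1+3=4
add $t5, $t5, $t2 → $t5=0+3=3
add $t3, $t3, 4 → $t3=100+4=104
sub $t2, $t2, 1 → $t2=3-1=2
cmp $t2, 0  (cmp 2,0)
bgt body: taken
lw $t4, 0($t3) → $t4=M[104]=19
and $t5, $t5, $t4 → $t5=3&19=3
add $t4, $t4, $t2 → $t4=19+2=21
add $t5, $t5, $t2 → $t5=3+2=5
add $t3, $t3, 4 → $t3=104+4=108
sub $t2, $t2, 1 → $t2=2-1=1
cmp $t2, 0  (cmp 1,0)
bgt body: taken
lw $t4, 0($t3) → $t4=M[108]=-8
and $t5, $t5, $t4 → $t5=5&(-8)=0
add $t4, $t4, $t2 → $t4=(-8)+1=-7
add $t5, $t5, $t2 → $t5=0+1=1
add $t3, $t3, 4 → $t3=108+4=112
sub $t2, $t2, 1 → $t2=1-1=0
cmp $t2, 0  (cmp 0,0)
bgt body: not taken
rem $t5, $t5, 16 → $t5=1%16=1
halt.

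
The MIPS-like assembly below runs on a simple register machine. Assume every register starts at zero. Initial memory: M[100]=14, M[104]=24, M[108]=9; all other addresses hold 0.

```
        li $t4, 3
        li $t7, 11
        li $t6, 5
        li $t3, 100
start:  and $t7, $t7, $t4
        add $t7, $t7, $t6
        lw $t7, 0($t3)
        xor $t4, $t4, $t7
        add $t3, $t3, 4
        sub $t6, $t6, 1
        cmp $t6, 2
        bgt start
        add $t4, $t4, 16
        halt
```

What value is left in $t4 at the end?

after li $t4, 3: $t4=3
after li $t7, 11: $t7=11
after li $t6, 5: $t6=5
after li $t3, 100: $t3=100
after and $t7, $t7, $t4: $t7=11&3=3
after add $t7, $t7, $t6: $t7=3+5=8
after lw $t7, 0($t3): $t7=M[100]=14
after xor $t4, $t4, $t7: $t4=3^14=13
after add $t3, $t3, 4: $t3=100+4=104
after sub $t6, $t6, 1: $t6=5-1=4
cmp $t6, 2  (cmp 4,2)
bgt start: taken
after and $t7, $t7, $t4: $t7=14&13=12
after add $t7, $t7, $t6: $t7=12+4=16
after lw $t7, 0($t3): $t7=M[104]=24
after xor $t4, $t4, $t7: $t4=13^24=21
after add $t3, $t3, 4: $t3=104+4=108
after sub $t6, $t6, 1: $t6=4-1=3
cmp $t6, 2  (cmp 3,2)
bgt start: taken
after and $t7, $t7, $t4: $t7=24&21=16
after add $t7, $t7, $t6: $t7=16+3=19
after lw $t7, 0($t3): $t7=M[108]=9
after xor $t4, $t4, $t7: $t4=21^9=28
after add $t3, $t3, 4: $t3=108+4=112
after sub $t6, $t6, 1: $t6=3-1=2
cmp $t6, 2  (cmp 2,2)
bgt start: not taken
after add $t4, $t4, 16: $t4=28+16=44
halt.

44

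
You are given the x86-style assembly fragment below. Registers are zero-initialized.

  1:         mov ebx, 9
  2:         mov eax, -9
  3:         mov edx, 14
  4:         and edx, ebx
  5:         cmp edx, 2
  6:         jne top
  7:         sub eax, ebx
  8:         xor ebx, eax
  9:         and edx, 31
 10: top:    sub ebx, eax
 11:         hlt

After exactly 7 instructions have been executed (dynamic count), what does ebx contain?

mov ebx, 9 → ebx=9
mov eax, -9 → eax=-9
mov edx, 14 → edx=14
and edx, ebx → edx=14&9=8
cmp edx, 2  (cmp 8,2)
jne top: taken
sub ebx, eax → ebx=9-(-9)=18
After step 7: ebx = 18.

18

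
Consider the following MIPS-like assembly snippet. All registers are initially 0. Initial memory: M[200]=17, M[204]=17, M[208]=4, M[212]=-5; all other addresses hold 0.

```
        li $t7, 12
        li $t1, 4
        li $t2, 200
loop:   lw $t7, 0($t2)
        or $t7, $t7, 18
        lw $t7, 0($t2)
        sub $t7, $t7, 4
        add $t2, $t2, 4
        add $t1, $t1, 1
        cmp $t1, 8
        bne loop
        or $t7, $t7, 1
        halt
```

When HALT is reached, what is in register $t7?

after li $t7, 12: $t7=12
after li $t1, 4: $t1=4
after li $t2, 200: $t2=200
after lw $t7, 0($t2): $t7=M[200]=17
after or $t7, $t7, 18: $t7=17|18=19
after lw $t7, 0($t2): $t7=M[200]=17
after sub $t7, $t7, 4: $t7=17-4=13
after add $t2, $t2, 4: $t2=200+4=204
after add $t1, $t1, 1: $t1=4+1=5
cmp $t1, 8  (cmp 5,8)
bne loop: taken
after lw $t7, 0($t2): $t7=M[204]=17
after or $t7, $t7, 18: $t7=17|18=19
after lw $t7, 0($t2): $t7=M[204]=17
after sub $t7, $t7, 4: $t7=17-4=13
after add $t2, $t2, 4: $t2=204+4=208
after add $t1, $t1, 1: $t1=5+1=6
cmp $t1, 8  (cmp 6,8)
bne loop: taken
after lw $t7, 0($t2): $t7=M[208]=4
after or $t7, $t7, 18: $t7=4|18=22
after lw $t7, 0($t2): $t7=M[208]=4
after sub $t7, $t7, 4: $t7=4-4=0
after add $t2, $t2, 4: $t2=208+4=212
after add $t1, $t1, 1: $t1=6+1=7
cmp $t1, 8  (cmp 7,8)
bne loop: taken
after lw $t7, 0($t2): $t7=M[212]=-5
after or $t7, $t7, 18: $t7=(-5)|18=-5
after lw $t7, 0($t2): $t7=M[212]=-5
after sub $t7, $t7, 4: $t7=(-5)-4=-9
after add $t2, $t2, 4: $t2=212+4=216
after add $t1, $t1, 1: $t1=7+1=8
cmp $t1, 8  (cmp 8,8)
bne loop: not taken
after or $t7, $t7, 1: $t7=(-9)|1=-9
halt.

-9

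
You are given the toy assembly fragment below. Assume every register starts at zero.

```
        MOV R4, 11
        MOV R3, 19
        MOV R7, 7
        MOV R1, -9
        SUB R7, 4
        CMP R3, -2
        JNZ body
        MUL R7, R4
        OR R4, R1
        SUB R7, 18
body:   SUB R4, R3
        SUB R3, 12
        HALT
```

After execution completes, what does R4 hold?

-8

after MOV R4, 11: R4=11
after MOV R3, 19: R3=19
after MOV R7, 7: R7=7
after MOV R1, -9: R1=-9
after SUB R7, 4: R7=7-4=3
CMP R3, -2  (cmp 19,-2)
JNZ body: taken
after SUB R4, R3: R4=11-19=-8
after SUB R3, 12: R3=19-12=7
halt.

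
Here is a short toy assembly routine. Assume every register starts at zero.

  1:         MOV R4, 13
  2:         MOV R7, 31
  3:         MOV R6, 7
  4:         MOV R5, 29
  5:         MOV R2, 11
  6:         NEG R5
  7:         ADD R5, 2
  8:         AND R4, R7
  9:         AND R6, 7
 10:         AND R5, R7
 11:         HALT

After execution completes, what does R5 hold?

5

R4=13
R7=31
R6=7
R5=29
R2=11
R5=-(29)=-29
R5=(-29)+2=-27
R4=13&31=13
R6=7&7=7
R5=(-27)&31=5
halt.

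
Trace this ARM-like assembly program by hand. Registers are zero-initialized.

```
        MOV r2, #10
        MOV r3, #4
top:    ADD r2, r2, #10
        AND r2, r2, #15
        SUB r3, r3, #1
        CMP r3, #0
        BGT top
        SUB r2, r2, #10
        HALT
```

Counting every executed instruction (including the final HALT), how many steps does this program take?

24

MOV r2, #10 → r2=10
MOV r3, #4 → r3=4
ADD r2, r2, #10 → r2=10+10=20
AND r2, r2, #15 → r2=20&15=4
SUB r3, r3, #1 → r3=4-1=3
CMP r3, #0  (cmp 3,0)
BGT top: taken
ADD r2, r2, #10 → r2=4+10=14
AND r2, r2, #15 → r2=14&15=14
SUB r3, r3, #1 → r3=3-1=2
CMP r3, #0  (cmp 2,0)
BGT top: taken
ADD r2, r2, #10 → r2=14+10=24
AND r2, r2, #15 → r2=24&15=8
SUB r3, r3, #1 → r3=2-1=1
CMP r3, #0  (cmp 1,0)
BGT top: taken
ADD r2, r2, #10 → r2=8+10=18
AND r2, r2, #15 → r2=18&15=2
SUB r3, r3, #1 → r3=1-1=0
CMP r3, #0  (cmp 0,0)
BGT top: not taken
SUB r2, r2, #10 → r2=2-10=-8
halt.
Total executed instructions: 24.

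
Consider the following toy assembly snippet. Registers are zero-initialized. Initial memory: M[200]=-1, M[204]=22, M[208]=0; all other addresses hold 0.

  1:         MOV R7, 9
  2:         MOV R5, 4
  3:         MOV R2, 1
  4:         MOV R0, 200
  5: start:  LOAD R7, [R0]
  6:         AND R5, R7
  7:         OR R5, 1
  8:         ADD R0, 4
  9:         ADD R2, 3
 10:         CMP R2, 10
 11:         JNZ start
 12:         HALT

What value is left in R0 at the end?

212

after MOV R7, 9: R7=9
after MOV R5, 4: R5=4
after MOV R2, 1: R2=1
after MOV R0, 200: R0=200
after LOAD R7, [R0]: R7=M[200]=-1
after AND R5, R7: R5=4&(-1)=4
after OR R5, 1: R5=4|1=5
after ADD R0, 4: R0=200+4=204
after ADD R2, 3: R2=1+3=4
CMP R2, 10  (cmp 4,10)
JNZ start: taken
after LOAD R7, [R0]: R7=M[204]=22
after AND R5, R7: R5=5&22=4
after OR R5, 1: R5=4|1=5
after ADD R0, 4: R0=204+4=208
after ADD R2, 3: R2=4+3=7
CMP R2, 10  (cmp 7,10)
JNZ start: taken
after LOAD R7, [R0]: R7=M[208]=0
after AND R5, R7: R5=5&0=0
after OR R5, 1: R5=0|1=1
after ADD R0, 4: R0=208+4=212
after ADD R2, 3: R2=7+3=10
CMP R2, 10  (cmp 10,10)
JNZ start: not taken
halt.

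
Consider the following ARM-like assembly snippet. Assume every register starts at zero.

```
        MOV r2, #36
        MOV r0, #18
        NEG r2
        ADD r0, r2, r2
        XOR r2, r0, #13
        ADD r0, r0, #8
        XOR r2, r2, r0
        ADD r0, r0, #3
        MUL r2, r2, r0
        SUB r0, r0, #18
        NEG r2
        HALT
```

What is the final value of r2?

7137

MOV r2, #36 → r2=36
MOV r0, #18 → r0=18
NEG r2 → r2=-(36)=-36
ADD r0, r2, r2 → r0=(-36)+(-36)=-72
XOR r2, r0, #13 → r2=(-72)^13=-75
ADD r0, r0, #8 → r0=(-72)+8=-64
XOR r2, r2, r0 → r2=(-75)^(-64)=117
ADD r0, r0, #3 → r0=(-64)+3=-61
MUL r2, r2, r0 → r2=117*(-61)=-7137
SUB r0, r0, #18 → r0=(-61)-18=-79
NEG r2 → r2=-(-7137)=7137
halt.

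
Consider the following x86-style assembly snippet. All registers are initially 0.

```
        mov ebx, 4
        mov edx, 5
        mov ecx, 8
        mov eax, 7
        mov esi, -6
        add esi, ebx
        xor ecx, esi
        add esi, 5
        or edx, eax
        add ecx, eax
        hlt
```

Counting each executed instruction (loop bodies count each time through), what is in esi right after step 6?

after mov ebx, 4: ebx=4
after mov edx, 5: edx=5
after mov ecx, 8: ecx=8
after mov eax, 7: eax=7
after mov esi, -6: esi=-6
after add esi, ebx: esi=(-6)+4=-2
After step 6: esi = -2.

-2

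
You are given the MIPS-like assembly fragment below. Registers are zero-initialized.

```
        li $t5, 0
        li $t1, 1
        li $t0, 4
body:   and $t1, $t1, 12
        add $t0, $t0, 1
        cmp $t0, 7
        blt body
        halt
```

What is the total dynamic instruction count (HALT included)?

$t5=0
$t1=1
$t0=4
$t1=1&12=0
$t0=4+1=5
cmp $t0, 7  (cmp 5,7)
blt body: taken
$t1=0&12=0
$t0=5+1=6
cmp $t0, 7  (cmp 6,7)
blt body: taken
$t1=0&12=0
$t0=6+1=7
cmp $t0, 7  (cmp 7,7)
blt body: not taken
halt.
Total executed instructions: 16.

16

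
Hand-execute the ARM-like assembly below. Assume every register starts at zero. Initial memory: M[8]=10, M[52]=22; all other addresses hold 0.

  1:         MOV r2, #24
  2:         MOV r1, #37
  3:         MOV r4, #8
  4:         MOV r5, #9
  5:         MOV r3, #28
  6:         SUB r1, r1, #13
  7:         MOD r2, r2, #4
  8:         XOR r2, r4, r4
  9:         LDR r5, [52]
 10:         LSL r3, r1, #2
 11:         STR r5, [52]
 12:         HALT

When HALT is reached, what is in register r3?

MOV r2, #24 → r2=24
MOV r1, #37 → r1=37
MOV r4, #8 → r4=8
MOV r5, #9 → r5=9
MOV r3, #28 → r3=28
SUB r1, r1, #13 → r1=37-13=24
MOD r2, r2, #4 → r2=24%4=0
XOR r2, r4, r4 → r2=8^8=0
LDR r5, [52] → r5=M[52]=22
LSL r3, r1, #2 → r3=24<<2=96
STR r5, [52] → M[52]=22
halt.

96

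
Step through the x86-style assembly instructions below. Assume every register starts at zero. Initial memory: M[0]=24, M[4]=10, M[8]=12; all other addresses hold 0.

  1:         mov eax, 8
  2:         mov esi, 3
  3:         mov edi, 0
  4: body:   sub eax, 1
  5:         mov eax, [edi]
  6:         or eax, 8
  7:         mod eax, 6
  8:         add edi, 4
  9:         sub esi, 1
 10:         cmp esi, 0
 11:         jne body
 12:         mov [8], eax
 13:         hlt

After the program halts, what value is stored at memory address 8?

mov eax, 8 → eax=8
mov esi, 3 → esi=3
mov edi, 0 → edi=0
sub eax, 1 → eax=8-1=7
mov eax, [edi] → eax=M[0]=24
or eax, 8 → eax=24|8=24
mod eax, 6 → eax=24%6=0
add edi, 4 → edi=0+4=4
sub esi, 1 → esi=3-1=2
cmp esi, 0  (cmp 2,0)
jne body: taken
sub eax, 1 → eax=0-1=-1
mov eax, [edi] → eax=M[4]=10
or eax, 8 → eax=10|8=10
mod eax, 6 → eax=10%6=4
add edi, 4 → edi=4+4=8
sub esi, 1 → esi=2-1=1
cmp esi, 0  (cmp 1,0)
jne body: taken
sub eax, 1 → eax=4-1=3
mov eax, [edi] → eax=M[8]=12
or eax, 8 → eax=12|8=12
mod eax, 6 → eax=12%6=0
add edi, 4 → edi=8+4=12
sub esi, 1 → esi=1-1=0
cmp esi, 0  (cmp 0,0)
jne body: not taken
mov [8], eax → M[8]=0
halt.

0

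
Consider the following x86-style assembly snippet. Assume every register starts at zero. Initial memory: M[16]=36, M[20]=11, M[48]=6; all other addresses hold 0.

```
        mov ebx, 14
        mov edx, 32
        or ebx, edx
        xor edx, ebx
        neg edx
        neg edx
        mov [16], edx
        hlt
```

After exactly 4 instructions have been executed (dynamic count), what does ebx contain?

46

after mov ebx, 14: ebx=14
after mov edx, 32: edx=32
after or ebx, edx: ebx=14|32=46
after xor edx, ebx: edx=32^46=14
After step 4: ebx = 46.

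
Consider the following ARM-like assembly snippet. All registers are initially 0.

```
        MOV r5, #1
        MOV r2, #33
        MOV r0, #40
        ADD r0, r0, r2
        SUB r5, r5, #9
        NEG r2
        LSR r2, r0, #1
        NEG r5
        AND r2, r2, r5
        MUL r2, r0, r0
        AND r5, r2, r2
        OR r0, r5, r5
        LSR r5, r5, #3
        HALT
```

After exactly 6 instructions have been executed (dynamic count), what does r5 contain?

-8

r5=1
r2=33
r0=40
r0=40+33=73
r5=1-9=-8
r2=-(33)=-33
After step 6: r5 = -8.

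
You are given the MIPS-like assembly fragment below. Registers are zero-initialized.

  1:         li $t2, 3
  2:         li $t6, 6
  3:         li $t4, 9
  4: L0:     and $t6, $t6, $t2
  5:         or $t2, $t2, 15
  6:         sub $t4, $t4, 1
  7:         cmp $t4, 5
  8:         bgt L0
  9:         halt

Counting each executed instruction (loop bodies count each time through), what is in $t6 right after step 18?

li $t2, 3 → $t2=3
li $t6, 6 → $t6=6
li $t4, 9 → $t4=9
and $t6, $t6, $t2 → $t6=6&3=2
or $t2, $t2, 15 → $t2=3|15=15
sub $t4, $t4, 1 → $t4=9-1=8
cmp $t4, 5  (cmp 8,5)
bgt L0: taken
and $t6, $t6, $t2 → $t6=2&15=2
or $t2, $t2, 15 → $t2=15|15=15
sub $t4, $t4, 1 → $t4=8-1=7
cmp $t4, 5  (cmp 7,5)
bgt L0: taken
and $t6, $t6, $t2 → $t6=2&15=2
or $t2, $t2, 15 → $t2=15|15=15
sub $t4, $t4, 1 → $t4=7-1=6
cmp $t4, 5  (cmp 6,5)
bgt L0: taken
After step 18: $t6 = 2.

2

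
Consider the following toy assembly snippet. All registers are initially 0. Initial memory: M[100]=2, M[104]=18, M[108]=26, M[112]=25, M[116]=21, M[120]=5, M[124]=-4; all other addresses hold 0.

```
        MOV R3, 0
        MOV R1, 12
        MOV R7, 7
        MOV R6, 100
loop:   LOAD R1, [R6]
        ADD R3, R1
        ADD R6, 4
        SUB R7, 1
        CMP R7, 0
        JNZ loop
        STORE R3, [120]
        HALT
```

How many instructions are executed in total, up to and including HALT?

MOV R3, 0 → R3=0
MOV R1, 12 → R1=12
MOV R7, 7 → R7=7
MOV R6, 100 → R6=100
LOAD R1, [R6] → R1=M[100]=2
ADD R3, R1 → R3=0+2=2
ADD R6, 4 → R6=100+4=104
SUB R7, 1 → R7=7-1=6
CMP R7, 0  (cmp 6,0)
JNZ loop: taken
LOAD R1, [R6] → R1=M[104]=18
ADD R3, R1 → R3=2+18=20
ADD R6, 4 → R6=104+4=108
SUB R7, 1 → R7=6-1=5
CMP R7, 0  (cmp 5,0)
JNZ loop: taken
LOAD R1, [R6] → R1=M[108]=26
ADD R3, R1 → R3=20+26=46
ADD R6, 4 → R6=108+4=112
SUB R7, 1 → R7=5-1=4
CMP R7, 0  (cmp 4,0)
JNZ loop: taken
LOAD R1, [R6] → R1=M[112]=25
ADD R3, R1 → R3=46+25=71
ADD R6, 4 → R6=112+4=116
SUB R7, 1 → R7=4-1=3
CMP R7, 0  (cmp 3,0)
JNZ loop: taken
LOAD R1, [R6] → R1=M[116]=21
ADD R3, R1 → R3=71+21=92
ADD R6, 4 → R6=116+4=120
SUB R7, 1 → R7=3-1=2
CMP R7, 0  (cmp 2,0)
JNZ loop: taken
LOAD R1, [R6] → R1=M[120]=5
ADD R3, R1 → R3=92+5=97
ADD R6, 4 → R6=120+4=124
SUB R7, 1 → R7=2-1=1
CMP R7, 0  (cmp 1,0)
JNZ loop: taken
LOAD R1, [R6] → R1=M[124]=-4
ADD R3, R1 → R3=97+(-4)=93
ADD R6, 4 → R6=124+4=128
SUB R7, 1 → R7=1-1=0
CMP R7, 0  (cmp 0,0)
JNZ loop: not taken
STORE R3, [120] → M[120]=93
halt.
Total executed instructions: 48.

48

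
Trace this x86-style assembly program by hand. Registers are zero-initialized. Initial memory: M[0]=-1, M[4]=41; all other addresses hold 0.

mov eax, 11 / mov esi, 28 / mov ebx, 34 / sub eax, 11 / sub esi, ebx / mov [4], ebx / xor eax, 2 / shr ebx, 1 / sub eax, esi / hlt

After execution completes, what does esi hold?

-6

after mov eax, 11: eax=11
after mov esi, 28: esi=28
after mov ebx, 34: ebx=34
after sub eax, 11: eax=11-11=0
after sub esi, ebx: esi=28-34=-6
mov [4], ebx → M[4]=34
after xor eax, 2: eax=0^2=2
after shr ebx, 1: ebx=34>>1=17
after sub eax, esi: eax=2-(-6)=8
halt.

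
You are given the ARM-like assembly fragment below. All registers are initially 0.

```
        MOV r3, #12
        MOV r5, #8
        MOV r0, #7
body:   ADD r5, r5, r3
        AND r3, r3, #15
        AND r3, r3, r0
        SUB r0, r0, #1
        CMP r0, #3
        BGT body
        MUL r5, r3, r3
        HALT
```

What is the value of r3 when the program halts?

after MOV r3, #12: r3=12
after MOV r5, #8: r5=8
after MOV r0, #7: r0=7
after ADD r5, r5, r3: r5=8+12=20
after AND r3, r3, #15: r3=12&15=12
after AND r3, r3, r0: r3=12&7=4
after SUB r0, r0, #1: r0=7-1=6
CMP r0, #3  (cmp 6,3)
BGT body: taken
after ADD r5, r5, r3: r5=20+4=24
after AND r3, r3, #15: r3=4&15=4
after AND r3, r3, r0: r3=4&6=4
after SUB r0, r0, #1: r0=6-1=5
CMP r0, #3  (cmp 5,3)
BGT body: taken
after ADD r5, r5, r3: r5=24+4=28
after AND r3, r3, #15: r3=4&15=4
after AND r3, r3, r0: r3=4&5=4
after SUB r0, r0, #1: r0=5-1=4
CMP r0, #3  (cmp 4,3)
BGT body: taken
after ADD r5, r5, r3: r5=28+4=32
after AND r3, r3, #15: r3=4&15=4
after AND r3, r3, r0: r3=4&4=4
after SUB r0, r0, #1: r0=4-1=3
CMP r0, #3  (cmp 3,3)
BGT body: not taken
after MUL r5, r3, r3: r5=4*4=16
halt.

4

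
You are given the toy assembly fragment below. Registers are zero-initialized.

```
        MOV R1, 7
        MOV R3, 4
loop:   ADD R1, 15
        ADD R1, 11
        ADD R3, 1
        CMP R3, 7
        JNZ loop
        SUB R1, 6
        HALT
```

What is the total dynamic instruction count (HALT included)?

R1=7
R3=4
R1=7+15=22
R1=22+11=33
R3=4+1=5
CMP R3, 7  (cmp 5,7)
JNZ loop: taken
R1=33+15=48
R1=48+11=59
R3=5+1=6
CMP R3, 7  (cmp 6,7)
JNZ loop: taken
R1=59+15=74
R1=74+11=85
R3=6+1=7
CMP R3, 7  (cmp 7,7)
JNZ loop: not taken
R1=85-6=79
halt.
Total executed instructions: 19.

19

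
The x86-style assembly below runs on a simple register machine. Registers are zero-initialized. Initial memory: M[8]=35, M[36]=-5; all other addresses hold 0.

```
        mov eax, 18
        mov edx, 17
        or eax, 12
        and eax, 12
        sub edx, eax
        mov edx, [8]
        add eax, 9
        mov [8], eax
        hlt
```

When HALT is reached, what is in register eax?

21

mov eax, 18 → eax=18
mov edx, 17 → edx=17
or eax, 12 → eax=18|12=30
and eax, 12 → eax=30&12=12
sub edx, eax → edx=17-12=5
mov edx, [8] → edx=M[8]=35
add eax, 9 → eax=12+9=21
mov [8], eax → M[8]=21
halt.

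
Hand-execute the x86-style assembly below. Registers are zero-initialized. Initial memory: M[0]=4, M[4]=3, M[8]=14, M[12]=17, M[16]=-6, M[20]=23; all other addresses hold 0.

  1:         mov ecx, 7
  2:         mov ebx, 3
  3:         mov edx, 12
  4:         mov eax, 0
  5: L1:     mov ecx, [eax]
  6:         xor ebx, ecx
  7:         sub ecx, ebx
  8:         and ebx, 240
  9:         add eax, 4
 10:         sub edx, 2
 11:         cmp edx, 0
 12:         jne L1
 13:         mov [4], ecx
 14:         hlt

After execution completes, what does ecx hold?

-224

mov ecx, 7 → ecx=7
mov ebx, 3 → ebx=3
mov edx, 12 → edx=12
mov eax, 0 → eax=0
mov ecx, [eax] → ecx=M[0]=4
xor ebx, ecx → ebx=3^4=7
sub ecx, ebx → ecx=4-7=-3
and ebx, 240 → ebx=7&240=0
add eax, 4 → eax=0+4=4
sub edx, 2 → edx=12-2=10
cmp edx, 0  (cmp 10,0)
jne L1: taken
mov ecx, [eax] → ecx=M[4]=3
xor ebx, ecx → ebx=0^3=3
sub ecx, ebx → ecx=3-3=0
and ebx, 240 → ebx=3&240=0
add eax, 4 → eax=4+4=8
sub edx, 2 → edx=10-2=8
cmp edx, 0  (cmp 8,0)
jne L1: taken
mov ecx, [eax] → ecx=M[8]=14
xor ebx, ecx → ebx=0^14=14
sub ecx, ebx → ecx=14-14=0
and ebx, 240 → ebx=14&240=0
add eax, 4 → eax=8+4=12
sub edx, 2 → edx=8-2=6
cmp edx, 0  (cmp 6,0)
jne L1: taken
mov ecx, [eax] → ecx=M[12]=17
xor ebx, ecx → ebx=0^17=17
sub ecx, ebx → ecx=17-17=0
and ebx, 240 → ebx=17&240=16
add eax, 4 → eax=12+4=16
sub edx, 2 → edx=6-2=4
cmp edx, 0  (cmp 4,0)
jne L1: taken
mov ecx, [eax] → ecx=M[16]=-6
xor ebx, ecx → ebx=16^(-6)=-22
sub ecx, ebx → ecx=(-6)-(-22)=16
and ebx, 240 → ebx=(-22)&240=224
add eax, 4 → eax=16+4=20
sub edx, 2 → edx=4-2=2
cmp edx, 0  (cmp 2,0)
jne L1: taken
mov ecx, [eax] → ecx=M[20]=23
xor ebx, ecx → ebx=224^23=247
sub ecx, ebx → ecx=23-247=-224
and ebx, 240 → ebx=247&240=240
add eax, 4 → eax=20+4=24
sub edx, 2 → edx=2-2=0
cmp edx, 0  (cmp 0,0)
jne L1: not taken
mov [4], ecx → M[4]=-224
halt.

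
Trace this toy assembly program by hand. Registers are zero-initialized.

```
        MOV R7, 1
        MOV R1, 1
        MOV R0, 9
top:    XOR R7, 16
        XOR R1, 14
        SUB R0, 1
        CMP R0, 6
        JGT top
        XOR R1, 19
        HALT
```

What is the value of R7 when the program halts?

17

R7=1
R1=1
R0=9
R7=1^16=17
R1=1^14=15
R0=9-1=8
CMP R0, 6  (cmp 8,6)
JGT top: taken
R7=17^16=1
R1=15^14=1
R0=8-1=7
CMP R0, 6  (cmp 7,6)
JGT top: taken
R7=1^16=17
R1=1^14=15
R0=7-1=6
CMP R0, 6  (cmp 6,6)
JGT top: not taken
R1=15^19=28
halt.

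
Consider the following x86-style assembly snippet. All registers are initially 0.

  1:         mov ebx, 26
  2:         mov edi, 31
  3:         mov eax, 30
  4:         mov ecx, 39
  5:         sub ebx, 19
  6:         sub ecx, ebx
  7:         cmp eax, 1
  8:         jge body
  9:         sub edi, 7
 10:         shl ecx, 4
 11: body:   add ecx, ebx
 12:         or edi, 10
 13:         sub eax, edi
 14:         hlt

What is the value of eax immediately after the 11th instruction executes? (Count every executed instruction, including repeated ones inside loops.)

-1

ebx=26
edi=31
eax=30
ecx=39
ebx=26-19=7
ecx=39-7=32
cmp eax, 1  (cmp 30,1)
jge body: taken
ecx=32+7=39
edi=31|10=31
eax=30-31=-1
After step 11: eax = -1.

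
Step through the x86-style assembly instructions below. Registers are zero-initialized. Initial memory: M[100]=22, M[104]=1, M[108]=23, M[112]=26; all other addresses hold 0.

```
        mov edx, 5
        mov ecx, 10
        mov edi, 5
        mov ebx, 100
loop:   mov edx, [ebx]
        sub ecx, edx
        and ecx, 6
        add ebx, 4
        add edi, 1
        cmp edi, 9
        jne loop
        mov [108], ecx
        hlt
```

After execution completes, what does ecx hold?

after mov edx, 5: edx=5
after mov ecx, 10: ecx=10
after mov edi, 5: edi=5
after mov ebx, 100: ebx=100
after mov edx, [ebx]: edx=M[100]=22
after sub ecx, edx: ecx=10-22=-12
after and ecx, 6: ecx=(-12)&6=4
after add ebx, 4: ebx=100+4=104
after add edi, 1: edi=5+1=6
cmp edi, 9  (cmp 6,9)
jne loop: taken
after mov edx, [ebx]: edx=M[104]=1
after sub ecx, edx: ecx=4-1=3
after and ecx, 6: ecx=3&6=2
after add ebx, 4: ebx=104+4=108
after add edi, 1: edi=6+1=7
cmp edi, 9  (cmp 7,9)
jne loop: taken
after mov edx, [ebx]: edx=M[108]=23
after sub ecx, edx: ecx=2-23=-21
after and ecx, 6: ecx=(-21)&6=2
after add ebx, 4: ebx=108+4=112
after add edi, 1: edi=7+1=8
cmp edi, 9  (cmp 8,9)
jne loop: taken
after mov edx, [ebx]: edx=M[112]=26
after sub ecx, edx: ecx=2-26=-24
after and ecx, 6: ecx=(-24)&6=0
after add ebx, 4: ebx=112+4=116
after add edi, 1: edi=8+1=9
cmp edi, 9  (cmp 9,9)
jne loop: not taken
mov [108], ecx → M[108]=0
halt.

0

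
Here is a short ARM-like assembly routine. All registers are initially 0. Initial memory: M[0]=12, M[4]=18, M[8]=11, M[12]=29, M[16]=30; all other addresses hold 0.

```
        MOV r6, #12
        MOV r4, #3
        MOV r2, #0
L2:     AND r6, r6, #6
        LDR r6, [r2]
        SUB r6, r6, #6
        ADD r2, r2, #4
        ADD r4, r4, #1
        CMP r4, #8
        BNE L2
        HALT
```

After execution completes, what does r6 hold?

r6=12
r4=3
r2=0
r6=12&6=4
r6=M[0]=12
r6=12-6=6
r2=0+4=4
r4=3+1=4
CMP r4, #8  (cmp 4,8)
BNE L2: taken
r6=6&6=6
r6=M[4]=18
r6=18-6=12
r2=4+4=8
r4=4+1=5
CMP r4, #8  (cmp 5,8)
BNE L2: taken
r6=12&6=4
r6=M[8]=11
r6=11-6=5
r2=8+4=12
r4=5+1=6
CMP r4, #8  (cmp 6,8)
BNE L2: taken
r6=5&6=4
r6=M[12]=29
r6=29-6=23
r2=12+4=16
r4=6+1=7
CMP r4, #8  (cmp 7,8)
BNE L2: taken
r6=23&6=6
r6=M[16]=30
r6=30-6=24
r2=16+4=20
r4=7+1=8
CMP r4, #8  (cmp 8,8)
BNE L2: not taken
halt.

24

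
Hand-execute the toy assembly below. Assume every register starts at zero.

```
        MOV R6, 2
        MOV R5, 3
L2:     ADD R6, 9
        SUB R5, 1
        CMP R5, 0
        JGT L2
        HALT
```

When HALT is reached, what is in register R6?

R6=2
R5=3
R6=2+9=11
R5=3-1=2
CMP R5, 0  (cmp 2,0)
JGT L2: taken
R6=11+9=20
R5=2-1=1
CMP R5, 0  (cmp 1,0)
JGT L2: taken
R6=20+9=29
R5=1-1=0
CMP R5, 0  (cmp 0,0)
JGT L2: not taken
halt.

29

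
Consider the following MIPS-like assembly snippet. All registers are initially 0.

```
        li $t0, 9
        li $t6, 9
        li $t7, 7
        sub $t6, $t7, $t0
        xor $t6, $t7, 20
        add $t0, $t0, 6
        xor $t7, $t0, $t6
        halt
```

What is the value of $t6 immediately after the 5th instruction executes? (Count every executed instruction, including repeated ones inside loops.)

19

li $t0, 9 → $t0=9
li $t6, 9 → $t6=9
li $t7, 7 → $t7=7
sub $t6, $t7, $t0 → $t6=7-9=-2
xor $t6, $t7, 20 → $t6=7^20=19
After step 5: $t6 = 19.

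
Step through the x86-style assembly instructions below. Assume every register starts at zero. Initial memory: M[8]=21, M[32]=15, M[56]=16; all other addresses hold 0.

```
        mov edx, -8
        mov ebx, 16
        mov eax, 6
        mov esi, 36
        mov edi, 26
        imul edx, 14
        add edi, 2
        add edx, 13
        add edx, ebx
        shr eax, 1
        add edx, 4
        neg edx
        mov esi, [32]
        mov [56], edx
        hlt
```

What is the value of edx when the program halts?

mov edx, -8 → edx=-8
mov ebx, 16 → ebx=16
mov eax, 6 → eax=6
mov esi, 36 → esi=36
mov edi, 26 → edi=26
imul edx, 14 → edx=(-8)*14=-112
add edi, 2 → edi=26+2=28
add edx, 13 → edx=(-112)+13=-99
add edx, ebx → edx=(-99)+16=-83
shr eax, 1 → eax=6>>1=3
add edx, 4 → edx=(-83)+4=-79
neg edx → edx=-(-79)=79
mov esi, [32] → esi=M[32]=15
mov [56], edx → M[56]=79
halt.

79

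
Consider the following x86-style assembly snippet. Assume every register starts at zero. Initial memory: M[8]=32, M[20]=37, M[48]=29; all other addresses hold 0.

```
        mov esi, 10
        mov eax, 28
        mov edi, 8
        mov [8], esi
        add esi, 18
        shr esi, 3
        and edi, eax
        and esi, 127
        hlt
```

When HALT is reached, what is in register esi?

3

after mov esi, 10: esi=10
after mov eax, 28: eax=28
after mov edi, 8: edi=8
mov [8], esi → M[8]=10
after add esi, 18: esi=10+18=28
after shr esi, 3: esi=28>>3=3
after and edi, eax: edi=8&28=8
after and esi, 127: esi=3&127=3
halt.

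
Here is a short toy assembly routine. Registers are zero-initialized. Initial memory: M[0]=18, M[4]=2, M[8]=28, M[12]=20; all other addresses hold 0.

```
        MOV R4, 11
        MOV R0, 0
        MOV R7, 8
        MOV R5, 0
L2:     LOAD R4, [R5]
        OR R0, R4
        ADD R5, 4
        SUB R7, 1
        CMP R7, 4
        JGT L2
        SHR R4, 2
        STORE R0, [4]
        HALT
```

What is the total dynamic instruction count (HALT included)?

R4=11
R0=0
R7=8
R5=0
R4=M[0]=18
R0=0|18=18
R5=0+4=4
R7=8-1=7
CMP R7, 4  (cmp 7,4)
JGT L2: taken
R4=M[4]=2
R0=18|2=18
R5=4+4=8
R7=7-1=6
CMP R7, 4  (cmp 6,4)
JGT L2: taken
R4=M[8]=28
R0=18|28=30
R5=8+4=12
R7=6-1=5
CMP R7, 4  (cmp 5,4)
JGT L2: taken
R4=M[12]=20
R0=30|20=30
R5=12+4=16
R7=5-1=4
CMP R7, 4  (cmp 4,4)
JGT L2: not taken
R4=20>>2=5
STORE R0, [4] → M[4]=30
halt.
Total executed instructions: 31.

31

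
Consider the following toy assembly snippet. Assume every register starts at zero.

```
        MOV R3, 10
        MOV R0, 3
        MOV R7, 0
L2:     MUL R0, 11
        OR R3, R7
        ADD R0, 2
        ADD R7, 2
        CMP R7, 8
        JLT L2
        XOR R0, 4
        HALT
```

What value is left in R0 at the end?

MOV R3, 10 → R3=10
MOV R0, 3 → R0=3
MOV R7, 0 → R7=0
MUL R0, 11 → R0=3*11=33
OR R3, R7 → R3=10|0=10
ADD R0, 2 → R0=33+2=35
ADD R7, 2 → R7=0+2=2
CMP R7, 8  (cmp 2,8)
JLT L2: taken
MUL R0, 11 → R0=35*11=385
OR R3, R7 → R3=10|2=10
ADD R0, 2 → R0=385+2=387
ADD R7, 2 → R7=2+2=4
CMP R7, 8  (cmp 4,8)
JLT L2: taken
MUL R0, 11 → R0=387*11=4257
OR R3, R7 → R3=10|4=14
ADD R0, 2 → R0=4257+2=4259
ADD R7, 2 → R7=4+2=6
CMP R7, 8  (cmp 6,8)
JLT L2: taken
MUL R0, 11 → R0=4259*11=46849
OR R3, R7 → R3=14|6=14
ADD R0, 2 → R0=46849+2=46851
ADD R7, 2 → R7=6+2=8
CMP R7, 8  (cmp 8,8)
JLT L2: not taken
XOR R0, 4 → R0=46851^4=46855
halt.

46855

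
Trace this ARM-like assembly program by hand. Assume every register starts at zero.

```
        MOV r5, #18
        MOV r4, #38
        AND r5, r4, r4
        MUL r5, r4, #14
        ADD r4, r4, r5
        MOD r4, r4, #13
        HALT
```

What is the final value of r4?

11

after MOV r5, #18: r5=18
after MOV r4, #38: r4=38
after AND r5, r4, r4: r5=38&38=38
after MUL r5, r4, #14: r5=38*14=532
after ADD r4, r4, r5: r4=38+532=570
after MOD r4, r4, #13: r4=570%13=11
halt.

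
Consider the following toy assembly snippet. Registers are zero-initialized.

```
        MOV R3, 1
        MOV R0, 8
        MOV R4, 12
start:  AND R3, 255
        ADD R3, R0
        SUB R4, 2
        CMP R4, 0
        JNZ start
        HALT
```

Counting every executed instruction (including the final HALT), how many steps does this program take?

34

R3=1
R0=8
R4=12
R3=1&255=1
R3=1+8=9
R4=12-2=10
CMP R4, 0  (cmp 10,0)
JNZ start: taken
R3=9&255=9
R3=9+8=17
R4=10-2=8
CMP R4, 0  (cmp 8,0)
JNZ start: taken
R3=17&255=17
R3=17+8=25
R4=8-2=6
CMP R4, 0  (cmp 6,0)
JNZ start: taken
R3=25&255=25
R3=25+8=33
R4=6-2=4
CMP R4, 0  (cmp 4,0)
JNZ start: taken
R3=33&255=33
R3=33+8=41
R4=4-2=2
CMP R4, 0  (cmp 2,0)
JNZ start: taken
R3=41&255=41
R3=41+8=49
R4=2-2=0
CMP R4, 0  (cmp 0,0)
JNZ start: not taken
halt.
Total executed instructions: 34.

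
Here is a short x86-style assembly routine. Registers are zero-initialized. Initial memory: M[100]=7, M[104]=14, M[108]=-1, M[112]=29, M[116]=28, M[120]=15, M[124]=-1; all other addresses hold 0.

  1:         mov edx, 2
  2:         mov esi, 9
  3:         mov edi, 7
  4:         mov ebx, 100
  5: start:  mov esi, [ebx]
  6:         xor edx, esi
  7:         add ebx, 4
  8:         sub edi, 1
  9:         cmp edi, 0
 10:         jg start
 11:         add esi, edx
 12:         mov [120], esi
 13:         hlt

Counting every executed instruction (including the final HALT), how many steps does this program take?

edx=2
esi=9
edi=7
ebx=100
esi=M[100]=7
edx=2^7=5
ebx=100+4=104
edi=7-1=6
cmp edi, 0  (cmp 6,0)
jg start: taken
esi=M[104]=14
edx=5^14=11
ebx=104+4=108
edi=6-1=5
cmp edi, 0  (cmp 5,0)
jg start: taken
esi=M[108]=-1
edx=11^(-1)=-12
ebx=108+4=112
edi=5-1=4
cmp edi, 0  (cmp 4,0)
jg start: taken
esi=M[112]=29
edx=(-12)^29=-23
ebx=112+4=116
edi=4-1=3
cmp edi, 0  (cmp 3,0)
jg start: taken
esi=M[116]=28
edx=(-23)^28=-11
ebx=116+4=120
edi=3-1=2
cmp edi, 0  (cmp 2,0)
jg start: taken
esi=M[120]=15
edx=(-11)^15=-6
ebx=120+4=124
edi=2-1=1
cmp edi, 0  (cmp 1,0)
jg start: taken
esi=M[124]=-1
edx=(-6)^(-1)=5
ebx=124+4=128
edi=1-1=0
cmp edi, 0  (cmp 0,0)
jg start: not taken
esi=(-1)+5=4
mov [120], esi → M[120]=4
halt.
Total executed instructions: 49.

49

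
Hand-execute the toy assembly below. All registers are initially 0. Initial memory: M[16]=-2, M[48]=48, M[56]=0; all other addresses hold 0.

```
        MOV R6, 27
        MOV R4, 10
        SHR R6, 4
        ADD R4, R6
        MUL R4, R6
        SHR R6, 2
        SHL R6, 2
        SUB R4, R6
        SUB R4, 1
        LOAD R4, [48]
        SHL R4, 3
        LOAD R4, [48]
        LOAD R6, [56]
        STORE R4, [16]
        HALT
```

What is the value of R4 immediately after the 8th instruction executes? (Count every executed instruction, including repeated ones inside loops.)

11

R6=27
R4=10
R6=27>>4=1
R4=10+1=11
R4=11*1=11
R6=1>>2=0
R6=0<<2=0
R4=11-0=11
After step 8: R4 = 11.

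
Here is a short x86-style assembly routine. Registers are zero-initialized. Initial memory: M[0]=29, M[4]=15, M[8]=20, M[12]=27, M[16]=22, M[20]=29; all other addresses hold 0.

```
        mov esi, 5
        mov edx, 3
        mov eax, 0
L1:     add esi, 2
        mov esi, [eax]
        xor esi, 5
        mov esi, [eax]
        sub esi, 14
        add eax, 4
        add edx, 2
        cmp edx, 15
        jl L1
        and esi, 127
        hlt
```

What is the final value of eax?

24

mov esi, 5 → esi=5
mov edx, 3 → edx=3
mov eax, 0 → eax=0
add esi, 2 → esi=5+2=7
mov esi, [eax] → esi=M[0]=29
xor esi, 5 → esi=29^5=24
mov esi, [eax] → esi=M[0]=29
sub esi, 14 → esi=29-14=15
add eax, 4 → eax=0+4=4
add edx, 2 → edx=3+2=5
cmp edx, 15  (cmp 5,15)
jl L1: taken
add esi, 2 → esi=15+2=17
mov esi, [eax] → esi=M[4]=15
xor esi, 5 → esi=15^5=10
mov esi, [eax] → esi=M[4]=15
sub esi, 14 → esi=15-14=1
add eax, 4 → eax=4+4=8
add edx, 2 → edx=5+2=7
cmp edx, 15  (cmp 7,15)
jl L1: taken
add esi, 2 → esi=1+2=3
mov esi, [eax] → esi=M[8]=20
xor esi, 5 → esi=20^5=17
mov esi, [eax] → esi=M[8]=20
sub esi, 14 → esi=20-14=6
add eax, 4 → eax=8+4=12
add edx, 2 → edx=7+2=9
cmp edx, 15  (cmp 9,15)
jl L1: taken
add esi, 2 → esi=6+2=8
mov esi, [eax] → esi=M[12]=27
xor esi, 5 → esi=27^5=30
mov esi, [eax] → esi=M[12]=27
sub esi, 14 → esi=27-14=13
add eax, 4 → eax=12+4=16
add edx, 2 → edx=9+2=11
cmp edx, 15  (cmp 11,15)
jl L1: taken
add esi, 2 → esi=13+2=15
mov esi, [eax] → esi=M[16]=22
xor esi, 5 → esi=22^5=19
mov esi, [eax] → esi=M[16]=22
sub esi, 14 → esi=22-14=8
add eax, 4 → eax=16+4=20
add edx, 2 → edx=11+2=13
cmp edx, 15  (cmp 13,15)
jl L1: taken
add esi, 2 → esi=8+2=10
mov esi, [eax] → esi=M[20]=29
xor esi, 5 → esi=29^5=24
mov esi, [eax] → esi=M[20]=29
sub esi, 14 → esi=29-14=15
add eax, 4 → eax=20+4=24
add edx, 2 → edx=13+2=15
cmp edx, 15  (cmp 15,15)
jl L1: not taken
and esi, 127 → esi=15&127=15
halt.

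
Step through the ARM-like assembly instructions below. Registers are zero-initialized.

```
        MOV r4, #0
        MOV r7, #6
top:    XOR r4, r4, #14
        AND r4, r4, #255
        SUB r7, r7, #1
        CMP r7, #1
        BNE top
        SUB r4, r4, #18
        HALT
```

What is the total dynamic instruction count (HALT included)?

MOV r4, #0 → r4=0
MOV r7, #6 → r7=6
XOR r4, r4, #14 → r4=0^14=14
AND r4, r4, #255 → r4=14&255=14
SUB r7, r7, #1 → r7=6-1=5
CMP r7, #1  (cmp 5,1)
BNE top: taken
XOR r4, r4, #14 → r4=14^14=0
AND r4, r4, #255 → r4=0&255=0
SUB r7, r7, #1 → r7=5-1=4
CMP r7, #1  (cmp 4,1)
BNE top: taken
XOR r4, r4, #14 → r4=0^14=14
AND r4, r4, #255 → r4=14&255=14
SUB r7, r7, #1 → r7=4-1=3
CMP r7, #1  (cmp 3,1)
BNE top: taken
XOR r4, r4, #14 → r4=14^14=0
AND r4, r4, #255 → r4=0&255=0
SUB r7, r7, #1 → r7=3-1=2
CMP r7, #1  (cmp 2,1)
BNE top: taken
XOR r4, r4, #14 → r4=0^14=14
AND r4, r4, #255 → r4=14&255=14
SUB r7, r7, #1 → r7=2-1=1
CMP r7, #1  (cmp 1,1)
BNE top: not taken
SUB r4, r4, #18 → r4=14-18=-4
halt.
Total executed instructions: 29.

29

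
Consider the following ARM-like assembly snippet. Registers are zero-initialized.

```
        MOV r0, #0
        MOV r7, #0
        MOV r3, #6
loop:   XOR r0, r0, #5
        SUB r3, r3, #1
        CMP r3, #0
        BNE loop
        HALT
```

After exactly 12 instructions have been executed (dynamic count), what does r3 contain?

4

r0=0
r7=0
r3=6
r0=0^5=5
r3=6-1=5
CMP r3, #0  (cmp 5,0)
BNE loop: taken
r0=5^5=0
r3=5-1=4
CMP r3, #0  (cmp 4,0)
BNE loop: taken
r0=0^5=5
After step 12: r3 = 4.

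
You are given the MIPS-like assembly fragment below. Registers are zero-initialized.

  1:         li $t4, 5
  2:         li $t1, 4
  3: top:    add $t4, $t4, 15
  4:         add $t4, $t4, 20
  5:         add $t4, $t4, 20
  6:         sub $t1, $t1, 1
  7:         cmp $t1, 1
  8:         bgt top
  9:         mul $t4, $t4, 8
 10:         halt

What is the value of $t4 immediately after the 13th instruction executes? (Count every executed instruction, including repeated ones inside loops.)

115

after li $t4, 5: $t4=5
after li $t1, 4: $t1=4
after add $t4, $t4, 15: $t4=5+15=20
after add $t4, $t4, 20: $t4=20+20=40
after add $t4, $t4, 20: $t4=40+20=60
after sub $t1, $t1, 1: $t1=4-1=3
cmp $t1, 1  (cmp 3,1)
bgt top: taken
after add $t4, $t4, 15: $t4=60+15=75
after add $t4, $t4, 20: $t4=75+20=95
after add $t4, $t4, 20: $t4=95+20=115
after sub $t1, $t1, 1: $t1=3-1=2
cmp $t1, 1  (cmp 2,1)
After step 13: $t4 = 115.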